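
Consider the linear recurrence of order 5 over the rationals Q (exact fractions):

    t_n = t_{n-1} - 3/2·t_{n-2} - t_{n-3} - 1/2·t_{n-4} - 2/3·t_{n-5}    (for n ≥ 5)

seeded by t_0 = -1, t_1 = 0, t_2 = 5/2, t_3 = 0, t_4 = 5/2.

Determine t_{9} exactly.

35/3

t_5 = 1·5/2 + -3/2·0 + -1·5/2 + -1/2·0 + -2/3·-1 = 2/3
t_6 = 1·2/3 + -3/2·5/2 + -1·0 + -1/2·5/2 + -2/3·0 = -13/3
t_7 = 1·-13/3 + -3/2·2/3 + -1·5/2 + -1/2·0 + -2/3·5/2 = -19/2
t_8 = 1·-19/2 + -3/2·-13/3 + -1·2/3 + -1/2·5/2 + -2/3·0 = -59/12
t_9 = 1·-59/12 + -3/2·-19/2 + -1·-13/3 + -1/2·2/3 + -2/3·5/2 = 35/3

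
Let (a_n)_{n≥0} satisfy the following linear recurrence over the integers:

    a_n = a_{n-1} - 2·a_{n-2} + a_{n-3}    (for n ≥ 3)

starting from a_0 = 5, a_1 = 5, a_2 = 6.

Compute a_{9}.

a_3 = 1·6 + -2·5 + 1·5 = 1
a_4 = 1·1 + -2·6 + 1·5 = -6
a_5 = 1·-6 + -2·1 + 1·6 = -2
a_6 = 1·-2 + -2·-6 + 1·1 = 11
a_7 = 1·11 + -2·-2 + 1·-6 = 9
a_8 = 1·9 + -2·11 + 1·-2 = -15
a_9 = 1·-15 + -2·9 + 1·11 = -22

-22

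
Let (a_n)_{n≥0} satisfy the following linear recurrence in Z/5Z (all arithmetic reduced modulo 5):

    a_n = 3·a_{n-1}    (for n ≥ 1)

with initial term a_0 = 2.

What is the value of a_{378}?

3

a_1 = 3·2 = 1
a_2 = 3·1 = 3
a_3 = 3·3 = 4
a_4 = 3·4 = 2
(a_4) = (2) = (a_0), so the sequence has period 4.
378 ≡ 2 (mod 4), hence a_378 = a_2 = 3.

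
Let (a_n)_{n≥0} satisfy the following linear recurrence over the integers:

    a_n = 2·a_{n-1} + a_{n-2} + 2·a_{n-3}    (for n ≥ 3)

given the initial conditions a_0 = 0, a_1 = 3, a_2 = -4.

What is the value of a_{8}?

-528

a_3 = 2·-4 + 1·3 + 2·0 = -5
a_4 = 2·-5 + 1·-4 + 2·3 = -8
a_5 = 2·-8 + 1·-5 + 2·-4 = -29
a_6 = 2·-29 + 1·-8 + 2·-5 = -76
a_7 = 2·-76 + 1·-29 + 2·-8 = -197
a_8 = 2·-197 + 1·-76 + 2·-29 = -528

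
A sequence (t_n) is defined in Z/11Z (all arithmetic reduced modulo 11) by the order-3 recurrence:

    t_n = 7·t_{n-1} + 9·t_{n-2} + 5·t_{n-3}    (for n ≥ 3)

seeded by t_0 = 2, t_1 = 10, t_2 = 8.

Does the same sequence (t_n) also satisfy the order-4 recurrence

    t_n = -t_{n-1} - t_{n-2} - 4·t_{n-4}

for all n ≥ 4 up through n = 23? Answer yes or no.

Terms t_0..t_23: 2, 10, 8, 2, 4, 9, 10, 6, 1, 1, 2, 6, 10, 2, 2, 5, 8, 1, 5, 7, 0, 0, 2, 3
n=4: candidate gives 4, actual t_4 = 4 ✓
n=5: candidate gives 9, actual t_5 = 9 ✓
n=6: candidate gives 10, actual t_6 = 10 ✓
n=7: candidate gives 6, actual t_7 = 6 ✓
n=8: candidate gives 1, actual t_8 = 1 ✓
n=9: candidate gives 1, actual t_9 = 1 ✓
n=10: candidate gives 2, actual t_10 = 2 ✓
n=11: candidate gives 6, actual t_11 = 6 ✓
n=12: candidate gives 10, actual t_12 = 10 ✓
n=13: candidate gives 2, actual t_13 = 2 ✓
n=14: candidate gives 2, actual t_14 = 2 ✓
n=15: candidate gives 5, actual t_15 = 5 ✓
n=16: candidate gives 8, actual t_16 = 8 ✓
n=17: candidate gives 1, actual t_17 = 1 ✓
n=18: candidate gives 5, actual t_18 = 5 ✓
n=19: candidate gives 7, actual t_19 = 7 ✓
n=20: candidate gives 0, actual t_20 = 0 ✓
n=21: candidate gives 0, actual t_21 = 0 ✓
n=22: candidate gives 2, actual t_22 = 2 ✓
n=23: candidate gives 3, actual t_23 = 3 ✓

yes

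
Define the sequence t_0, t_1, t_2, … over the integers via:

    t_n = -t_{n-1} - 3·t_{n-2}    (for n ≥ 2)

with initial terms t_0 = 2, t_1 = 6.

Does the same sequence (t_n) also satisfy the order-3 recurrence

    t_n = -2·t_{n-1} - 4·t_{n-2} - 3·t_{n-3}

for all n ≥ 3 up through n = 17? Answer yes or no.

Terms t_0..t_17: 2, 6, -12, -6, 42, -24, -102, 174, 132, -654, 258, 1704, -2478, -2634, 10068, -2166, -28038, 34536
n=3: candidate gives -6, actual t_3 = -6 ✓
n=4: candidate gives 42, actual t_4 = 42 ✓
n=5: candidate gives -24, actual t_5 = -24 ✓
n=6: candidate gives -102, actual t_6 = -102 ✓
n=7: candidate gives 174, actual t_7 = 174 ✓
n=8: candidate gives 132, actual t_8 = 132 ✓
n=9: candidate gives -654, actual t_9 = -654 ✓
n=10: candidate gives 258, actual t_10 = 258 ✓
n=11: candidate gives 1704, actual t_11 = 1704 ✓
n=12: candidate gives -2478, actual t_12 = -2478 ✓
n=13: candidate gives -2634, actual t_13 = -2634 ✓
n=14: candidate gives 10068, actual t_14 = 10068 ✓
n=15: candidate gives -2166, actual t_15 = -2166 ✓
n=16: candidate gives -28038, actual t_16 = -28038 ✓
n=17: candidate gives 34536, actual t_17 = 34536 ✓

yes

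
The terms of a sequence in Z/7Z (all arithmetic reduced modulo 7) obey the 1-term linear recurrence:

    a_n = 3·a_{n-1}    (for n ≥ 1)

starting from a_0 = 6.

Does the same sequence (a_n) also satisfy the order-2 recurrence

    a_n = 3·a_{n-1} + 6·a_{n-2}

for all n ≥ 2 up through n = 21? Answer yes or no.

Terms a_0..a_21: 6, 4, 5, 1, 3, 2, 6, 4, 5, 1, 3, 2, 6, 4, 5, 1, 3, 2, 6, 4, 5, 1
n=2: candidate gives 6, actual a_2 = 5 ✗

no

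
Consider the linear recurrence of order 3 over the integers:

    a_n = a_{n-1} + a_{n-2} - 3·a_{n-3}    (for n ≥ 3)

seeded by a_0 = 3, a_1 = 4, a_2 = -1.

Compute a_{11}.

a_3 = 1·-1 + 1·4 + -3·3 = -6
a_4 = 1·-6 + 1·-1 + -3·4 = -19
a_5 = 1·-19 + 1·-6 + -3·-1 = -22
a_6 = 1·-22 + 1·-19 + -3·-6 = -23
a_7 = 1·-23 + 1·-22 + -3·-19 = 12
a_8 = 1·12 + 1·-23 + -3·-22 = 55
a_9 = 1·55 + 1·12 + -3·-23 = 136
a_10 = 1·136 + 1·55 + -3·12 = 155
a_11 = 1·155 + 1·136 + -3·55 = 126

126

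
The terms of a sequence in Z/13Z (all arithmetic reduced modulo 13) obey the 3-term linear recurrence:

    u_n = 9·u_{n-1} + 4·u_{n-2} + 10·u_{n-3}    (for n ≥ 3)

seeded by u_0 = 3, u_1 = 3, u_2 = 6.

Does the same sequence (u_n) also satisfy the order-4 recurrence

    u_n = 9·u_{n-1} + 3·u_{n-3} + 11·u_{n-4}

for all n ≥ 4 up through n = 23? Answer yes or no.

no

Terms u_0..u_23: 3, 3, 6, 5, 8, 9, 7, 10, 0, 6, 11, 6, 2, 9, 6, 6, 12, 10, 3, 5, 1, 7, 0, 12
n=4: candidate gives 9, actual u_4 = 8 ✗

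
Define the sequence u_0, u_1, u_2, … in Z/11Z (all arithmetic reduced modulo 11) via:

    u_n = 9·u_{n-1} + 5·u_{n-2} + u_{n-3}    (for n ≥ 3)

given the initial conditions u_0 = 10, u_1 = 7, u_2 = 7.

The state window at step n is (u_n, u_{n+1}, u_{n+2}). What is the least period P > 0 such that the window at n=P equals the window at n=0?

133

n=0: window = (10, 7, 7)
n=1: window = (7, 7, 9)
n=2: window = (7, 9, 2)
n=3: window = (9, 2, 4)
n=4: window = (2, 4, 0)
n=5: window = (4, 0, 0)
n=6: window = (0, 0, 4)
n=7: window = (0, 4, 3)
n=8: window = (4, 3, 3)
n=9: window = (3, 3, 2)
n=10: window = (3, 2, 3)
n=11: window = (2, 3, 7)
n=12: window = (3, 7, 3)
n=13: window = (7, 3, 10)
n=14: window = (3, 10, 2)
n=15: window = (10, 2, 5)
n=16: window = (2, 5, 10)
n=17: window = (5, 10, 7)
n=18: window = (10, 7, 8)
n=19: window = (7, 8, 7)
n=20: window = (8, 7, 0)
n=21: window = (7, 0, 10)
n=22: window = (0, 10, 9)
n=23: window = (10, 9, 10)
n=24: window = (9, 10, 2)
n=25: window = (10, 2, 0)
n=26: window = (2, 0, 9)
n=27: window = (0, 9, 6)
n=28: window = (9, 6, 0)
n=29: window = (6, 0, 6)
n=30: window = (0, 6, 5)
n=31: window = (6, 5, 9)
n=32: window = (5, 9, 2)
n=33: window = (9, 2, 2)
n=34: window = (2, 2, 4)
n=35: window = (2, 4, 4)
n=36: window = (4, 4, 3)
n=37: window = (4, 3, 7)
n=38: window = (3, 7, 5)
n=39: window = (7, 5, 6)
n=40: window = (5, 6, 9)
…
n=131: window = (7, 4, 10)
n=132: window = (4, 10, 7)
n=133: window = (10, 7, 7)
window at n=133 equals window at n=0 → period = 133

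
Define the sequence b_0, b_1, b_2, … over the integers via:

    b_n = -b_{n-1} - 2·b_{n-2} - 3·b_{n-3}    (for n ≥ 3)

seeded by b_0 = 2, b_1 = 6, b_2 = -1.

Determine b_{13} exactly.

777

b_3 = -1·-1 + -2·6 + -3·2 = -17
b_4 = -1·-17 + -2·-1 + -3·6 = 1
b_5 = -1·1 + -2·-17 + -3·-1 = 36
b_6 = -1·36 + -2·1 + -3·-17 = 13
b_7 = -1·13 + -2·36 + -3·1 = -88
b_8 = -1·-88 + -2·13 + -3·36 = -46
b_9 = -1·-46 + -2·-88 + -3·13 = 183
b_10 = -1·183 + -2·-46 + -3·-88 = 173
b_11 = -1·173 + -2·183 + -3·-46 = -401
b_12 = -1·-401 + -2·173 + -3·183 = -494
b_13 = -1·-494 + -2·-401 + -3·173 = 777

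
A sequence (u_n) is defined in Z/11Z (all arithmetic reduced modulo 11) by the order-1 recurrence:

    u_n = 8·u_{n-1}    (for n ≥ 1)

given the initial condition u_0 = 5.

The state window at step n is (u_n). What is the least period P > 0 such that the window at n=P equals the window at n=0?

n=0: window = (5)
n=1: window = (7)
n=2: window = (1)
n=3: window = (8)
n=4: window = (9)
n=5: window = (6)
n=6: window = (4)
n=7: window = (10)
n=8: window = (3)
n=9: window = (2)
n=10: window = (5)
window at n=10 equals window at n=0 → period = 10

10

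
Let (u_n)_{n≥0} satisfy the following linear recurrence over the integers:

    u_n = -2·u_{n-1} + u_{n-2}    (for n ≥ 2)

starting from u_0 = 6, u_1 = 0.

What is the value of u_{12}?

u_2 = -2·0 + 1·6 = 6
u_3 = -2·6 + 1·0 = -12
u_4 = -2·-12 + 1·6 = 30
u_5 = -2·30 + 1·-12 = -72
u_6 = -2·-72 + 1·30 = 174
u_7 = -2·174 + 1·-72 = -420
u_8 = -2·-420 + 1·174 = 1014
u_9 = -2·1014 + 1·-420 = -2448
u_10 = -2·-2448 + 1·1014 = 5910
u_11 = -2·5910 + 1·-2448 = -14268
u_12 = -2·-14268 + 1·5910 = 34446

34446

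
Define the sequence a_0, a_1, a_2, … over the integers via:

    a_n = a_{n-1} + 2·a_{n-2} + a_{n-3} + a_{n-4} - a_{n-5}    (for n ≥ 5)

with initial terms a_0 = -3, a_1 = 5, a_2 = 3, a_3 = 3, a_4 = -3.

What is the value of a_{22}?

3621732

a_5 = 1·-3 + 2·3 + 1·3 + 1·5 + -1·-3 = 14
a_6 = 1·14 + 2·-3 + 1·3 + 1·3 + -1·5 = 9
a_7 = 1·9 + 2·14 + 1·-3 + 1·3 + -1·3 = 34
a_8 = 1·34 + 2·9 + 1·14 + 1·-3 + -1·3 = 60
a_9 = 1·60 + 2·34 + 1·9 + 1·14 + -1·-3 = 154
a_10 = 1·154 + 2·60 + 1·34 + 1·9 + -1·14 = 303
a_11 = 1·303 + 2·154 + 1·60 + 1·34 + -1·9 = 696
a_12 = 1·696 + 2·303 + 1·154 + 1·60 + -1·34 = 1482
a_13 = 1·1482 + 2·696 + 1·303 + 1·154 + -1·60 = 3271
a_14 = 1·3271 + 2·1482 + 1·696 + 1·303 + -1·154 = 7080
a_15 = 1·7080 + 2·3271 + 1·1482 + 1·696 + -1·303 = 15497
a_16 = 1·15497 + 2·7080 + 1·3271 + 1·1482 + -1·696 = 33714
a_17 = 1·33714 + 2·15497 + 1·7080 + 1·3271 + -1·1482 = 73577
a_18 = 1·73577 + 2·33714 + 1·15497 + 1·7080 + -1·3271 = 160311
a_19 = 1·160311 + 2·73577 + 1·33714 + 1·15497 + -1·7080 = 349596
a_20 = 1·349596 + 2·160311 + 1·73577 + 1·33714 + -1·15497 = 762012
a_21 = 1·762012 + 2·349596 + 1·160311 + 1·73577 + -1·33714 = 1661378
a_22 = 1·1661378 + 2·762012 + 1·349596 + 1·160311 + -1·73577 = 3621732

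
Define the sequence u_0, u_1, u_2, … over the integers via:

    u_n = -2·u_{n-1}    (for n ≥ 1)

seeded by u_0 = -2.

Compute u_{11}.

4096

u_1 = -2·-2 = 4
u_2 = -2·4 = -8
u_3 = -2·-8 = 16
u_4 = -2·16 = -32
u_5 = -2·-32 = 64
u_6 = -2·64 = -128
u_7 = -2·-128 = 256
u_8 = -2·256 = -512
u_9 = -2·-512 = 1024
u_10 = -2·1024 = -2048
u_11 = -2·-2048 = 4096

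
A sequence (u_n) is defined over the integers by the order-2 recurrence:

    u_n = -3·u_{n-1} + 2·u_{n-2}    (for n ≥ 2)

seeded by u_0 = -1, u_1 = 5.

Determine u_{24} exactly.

-23405446682281

u_2 = -3·5 + 2·-1 = -17
u_3 = -3·-17 + 2·5 = 61
u_4 = -3·61 + 2·-17 = -217
u_5 = -3·-217 + 2·61 = 773
u_6 = -3·773 + 2·-217 = -2753
u_7 = -3·-2753 + 2·773 = 9805
u_8 = -3·9805 + 2·-2753 = -34921
u_9 = -3·-34921 + 2·9805 = 124373
u_10 = -3·124373 + 2·-34921 = -442961
u_11 = -3·-442961 + 2·124373 = 1577629
u_12 = -3·1577629 + 2·-442961 = -5618809
u_13 = -3·-5618809 + 2·1577629 = 20011685
u_14 = -3·20011685 + 2·-5618809 = -71272673
u_15 = -3·-71272673 + 2·20011685 = 253841389
u_16 = -3·253841389 + 2·-71272673 = -904069513
u_17 = -3·-904069513 + 2·253841389 = 3219891317
u_18 = -3·3219891317 + 2·-904069513 = -11467812977
u_19 = -3·-11467812977 + 2·3219891317 = 40843221565
u_20 = -3·40843221565 + 2·-11467812977 = -145465290649
u_21 = -3·-145465290649 + 2·40843221565 = 518082315077
u_22 = -3·518082315077 + 2·-145465290649 = -1845177526529
u_23 = -3·-1845177526529 + 2·518082315077 = 6571697209741
u_24 = -3·6571697209741 + 2·-1845177526529 = -23405446682281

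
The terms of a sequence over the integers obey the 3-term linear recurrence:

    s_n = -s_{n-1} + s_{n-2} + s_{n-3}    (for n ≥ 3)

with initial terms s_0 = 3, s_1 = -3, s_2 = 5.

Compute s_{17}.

-19

s_3 = -1·5 + 1·-3 + 1·3 = -5
s_4 = -1·-5 + 1·5 + 1·-3 = 7
s_5 = -1·7 + 1·-5 + 1·5 = -7
s_6 = -1·-7 + 1·7 + 1·-5 = 9
s_7 = -1·9 + 1·-7 + 1·7 = -9
s_8 = -1·-9 + 1·9 + 1·-7 = 11
s_9 = -1·11 + 1·-9 + 1·9 = -11
s_10 = -1·-11 + 1·11 + 1·-9 = 13
s_11 = -1·13 + 1·-11 + 1·11 = -13
s_12 = -1·-13 + 1·13 + 1·-11 = 15
s_13 = -1·15 + 1·-13 + 1·13 = -15
s_14 = -1·-15 + 1·15 + 1·-13 = 17
s_15 = -1·17 + 1·-15 + 1·15 = -17
s_16 = -1·-17 + 1·17 + 1·-15 = 19
s_17 = -1·19 + 1·-17 + 1·17 = -19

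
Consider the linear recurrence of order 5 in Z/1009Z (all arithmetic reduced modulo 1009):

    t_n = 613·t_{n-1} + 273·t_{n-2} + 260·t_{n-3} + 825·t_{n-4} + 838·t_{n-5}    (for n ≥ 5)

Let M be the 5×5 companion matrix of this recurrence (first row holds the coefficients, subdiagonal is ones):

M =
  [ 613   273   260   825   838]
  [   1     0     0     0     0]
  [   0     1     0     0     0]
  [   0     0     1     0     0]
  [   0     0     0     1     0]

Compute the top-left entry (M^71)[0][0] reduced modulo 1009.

(M^71)[0][0] is the top entry after applying M 71 times to the unit state (1, 0, 0, 0, 0). Equivalently it is h_{75} for the auxiliary sequence (h_n) obeying the same recurrence with h_4 = 1 and h_i = 0 for 0 ≤ i < 4:
h_5 = 613·1 + 273·0 + 260·0 + 825·0 + 838·0 = 613
h_6 = 613·613 + 273·1 + 260·0 + 825·0 + 838·0 = 694
h_7 = 613·694 + 273·613 + 260·1 + 825·0 + 838·0 = 748
h_8 = 613·748 + 273·694 + 260·613 + 825·1 + 838·0 = 991
h_9 = 613·991 + 273·748 + 260·694 + 825·613 + 838·1 = 325
h_10 = 613·325 + 273·991 + 260·748 + 825·694 + 838·613 = 886
h_11 = 613·886 + 273·325 + 260·991 + 825·748 + 838·694 = 554
h_12 = 613·554 + 273·886 + 260·325 + 825·991 + 838·748 = 560
h_13 = 613·560 + 273·554 + 260·886 + 825·325 + 838·991 = 202
h_14 = 613·202 + 273·560 + 260·554 + 825·886 + 838·325 = 347
h_15 = 613·347 + 273·202 + 260·560 + 825·554 + 838·886 = 593
h_16 = 613·593 + 273·347 + 260·202 + 825·560 + 838·554 = 196
h_17 = 613·196 + 273·593 + 260·347 + 825·202 + 838·560 = 196
h_18 = 613·196 + 273·196 + 260·593 + 825·347 + 838·202 = 403
h_19 = 613·403 + 273·196 + 260·196 + 825·593 + 838·347 = 429
h_20 = 613·429 + 273·403 + 260·196 + 825·196 + 838·593 = 942
h_21 = 613·942 + 273·429 + 260·403 + 825·196 + 838·196 = 256
h_22 = 613·256 + 273·942 + 260·429 + 825·403 + 838·196 = 240
h_23 = 613·240 + 273·256 + 260·942 + 825·429 + 838·403 = 280
h_24 = 613·280 + 273·240 + 260·256 + 825·942 + 838·429 = 529
h_25 = 613·529 + 273·280 + 260·240 + 825·256 + 838·942 = 663
h_26 = 613·663 + 273·529 + 260·280 + 825·240 + 838·256 = 930
h_27 = 613·930 + 273·663 + 260·529 + 825·280 + 838·240 = 977
h_28 = 613·977 + 273·930 + 260·663 + 825·529 + 838·280 = 107
h_29 = 613·107 + 273·977 + 260·930 + 825·663 + 838·529 = 439
h_30 = 613·439 + 273·107 + 260·977 + 825·930 + 838·663 = 460
h_31 = 613·460 + 273·439 + 260·107 + 825·977 + 838·930 = 39
h_32 = 613·39 + 273·460 + 260·439 + 825·107 + 838·977 = 188
h_33 = 613·188 + 273·39 + 260·460 + 825·439 + 838·107 = 113
h_34 = 613·113 + 273·188 + 260·39 + 825·460 + 838·439 = 285
h_35 = 613·285 + 273·113 + 260·188 + 825·39 + 838·460 = 95
h_36 = 613·95 + 273·285 + 260·113 + 825·188 + 838·39 = 52
h_37 = 613·52 + 273·95 + 260·285 + 825·113 + 838·188 = 269
h_38 = 613·269 + 273·52 + 260·95 + 825·285 + 838·113 = 860
h_39 = 613·860 + 273·269 + 260·52 + 825·95 + 838·285 = 35
h_40 = 613·35 + 273·860 + 260·269 + 825·52 + 838·95 = 689
h_41 = 613·689 + 273·35 + 260·860 + 825·269 + 838·52 = 805
h_42 = 613·805 + 273·689 + 260·35 + 825·860 + 838·269 = 85
h_43 = 613·85 + 273·805 + 260·689 + 825·35 + 838·860 = 864
h_44 = 613·864 + 273·85 + 260·805 + 825·689 + 838·35 = 769
h_45 = 613·769 + 273·864 + 260·85 + 825·805 + 838·689 = 299
h_46 = 613·299 + 273·769 + 260·864 + 825·85 + 838·805 = 429
h_47 = 613·429 + 273·299 + 260·769 + 825·864 + 838·85 = 730
h_48 = 613·730 + 273·429 + 260·299 + 825·769 + 838·864 = 966
h_49 = 613·966 + 273·730 + 260·429 + 825·299 + 838·769 = 83
h_50 = 613·83 + 273·966 + 260·730 + 825·429 + 838·299 = 1002
h_51 = 613·1002 + 273·83 + 260·966 + 825·730 + 838·429 = 300
h_52 = 613·300 + 273·1002 + 260·83 + 825·966 + 838·730 = 886
h_53 = 613·886 + 273·300 + 260·1002 + 825·83 + 838·966 = 798
h_54 = 613·798 + 273·886 + 260·300 + 825·1002 + 838·83 = 46
h_55 = 613·46 + 273·798 + 260·886 + 825·300 + 838·1002 = 647
h_56 = 613·647 + 273·46 + 260·798 + 825·886 + 838·300 = 743
h_57 = 613·743 + 273·647 + 260·46 + 825·798 + 838·886 = 634
h_58 = 613·634 + 273·743 + 260·647 + 825·46 + 838·798 = 298
h_59 = 613·298 + 273·634 + 260·743 + 825·647 + 838·46 = 260
h_60 = 613·260 + 273·298 + 260·634 + 825·743 + 838·647 = 821
h_61 = 613·821 + 273·260 + 260·298 + 825·634 + 838·743 = 388
h_62 = 613·388 + 273·821 + 260·260 + 825·298 + 838·634 = 64
h_63 = 613·64 + 273·388 + 260·821 + 825·260 + 838·298 = 505
h_64 = 613·505 + 273·64 + 260·388 + 825·821 + 838·260 = 323
h_65 = 613·323 + 273·505 + 260·64 + 825·388 + 838·821 = 470
h_66 = 613·470 + 273·323 + 260·505 + 825·64 + 838·388 = 640
h_67 = 613·640 + 273·470 + 260·323 + 825·505 + 838·64 = 282
h_68 = 613·282 + 273·640 + 260·470 + 825·323 + 838·505 = 110
h_69 = 613·110 + 273·282 + 260·640 + 825·470 + 838·323 = 600
h_70 = 613·600 + 273·110 + 260·282 + 825·640 + 838·470 = 590
h_71 = 613·590 + 273·600 + 260·110 + 825·282 + 838·640 = 241
h_72 = 613·241 + 273·590 + 260·600 + 825·110 + 838·282 = 813
h_73 = 613·813 + 273·241 + 260·590 + 825·600 + 838·110 = 105
h_74 = 613·105 + 273·813 + 260·241 + 825·590 + 838·600 = 590
h_75 = 613·590 + 273·105 + 260·813 + 825·241 + 838·590 = 413

413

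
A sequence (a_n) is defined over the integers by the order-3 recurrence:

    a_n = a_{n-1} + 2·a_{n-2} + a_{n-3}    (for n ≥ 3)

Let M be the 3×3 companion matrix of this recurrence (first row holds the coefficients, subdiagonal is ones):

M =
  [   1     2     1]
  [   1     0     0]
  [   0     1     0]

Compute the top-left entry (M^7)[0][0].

(M^7)[0][0] is the top entry after applying M 7 times to the unit state (1, 0, 0). Equivalently it is h_{9} for the auxiliary sequence (h_n) obeying the same recurrence with h_2 = 1 and h_i = 0 for 0 ≤ i < 2:
h_3 = 1·1 + 2·0 + 1·0 = 1
h_4 = 1·1 + 2·1 + 1·0 = 3
h_5 = 1·3 + 2·1 + 1·1 = 6
h_6 = 1·6 + 2·3 + 1·1 = 13
h_7 = 1·13 + 2·6 + 1·3 = 28
h_8 = 1·28 + 2·13 + 1·6 = 60
h_9 = 1·60 + 2·28 + 1·13 = 129

129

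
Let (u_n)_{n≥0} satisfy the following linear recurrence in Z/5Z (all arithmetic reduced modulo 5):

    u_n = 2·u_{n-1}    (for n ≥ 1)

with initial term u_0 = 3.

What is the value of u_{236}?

3

u_1 = 2·3 = 1
u_2 = 2·1 = 2
u_3 = 2·2 = 4
u_4 = 2·4 = 3
(u_4) = (3) = (u_0), so the sequence has period 4.
236 ≡ 0 (mod 4), hence u_236 = u_0 = 3.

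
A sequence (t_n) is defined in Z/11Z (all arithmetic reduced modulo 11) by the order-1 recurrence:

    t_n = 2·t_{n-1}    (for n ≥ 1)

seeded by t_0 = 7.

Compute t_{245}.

4

t_1 = 2·7 = 3
t_2 = 2·3 = 6
t_3 = 2·6 = 1
t_4 = 2·1 = 2
t_5 = 2·2 = 4
t_6 = 2·4 = 8
t_7 = 2·8 = 5
t_8 = 2·5 = 10
t_9 = 2·10 = 9
t_10 = 2·9 = 7
(t_10) = (7) = (t_0), so the sequence has period 10.
245 ≡ 5 (mod 10), hence t_245 = t_5 = 4.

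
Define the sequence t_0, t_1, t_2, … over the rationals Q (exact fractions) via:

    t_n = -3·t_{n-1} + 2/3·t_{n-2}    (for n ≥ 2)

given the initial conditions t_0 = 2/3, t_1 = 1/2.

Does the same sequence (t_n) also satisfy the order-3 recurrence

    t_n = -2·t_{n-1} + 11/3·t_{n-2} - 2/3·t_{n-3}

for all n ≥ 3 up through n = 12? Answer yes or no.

yes

Terms t_0..t_12: 2/3, 1/2, -19/18, 7/2, -605/54, 647/18, -18679/162, 19973/54, -576629/486, 205525/54, -17800783/1458, 19033933/486, -549517757/4374
n=3: candidate gives 7/2, actual t_3 = 7/2 ✓
n=4: candidate gives -605/54, actual t_4 = -605/54 ✓
n=5: candidate gives 647/18, actual t_5 = 647/18 ✓
n=6: candidate gives -18679/162, actual t_6 = -18679/162 ✓
n=7: candidate gives 19973/54, actual t_7 = 19973/54 ✓
n=8: candidate gives -576629/486, actual t_8 = -576629/486 ✓
n=9: candidate gives 205525/54, actual t_9 = 205525/54 ✓
n=10: candidate gives -17800783/1458, actual t_10 = -17800783/1458 ✓
n=11: candidate gives 19033933/486, actual t_11 = 19033933/486 ✓
n=12: candidate gives -549517757/4374, actual t_12 = -549517757/4374 ✓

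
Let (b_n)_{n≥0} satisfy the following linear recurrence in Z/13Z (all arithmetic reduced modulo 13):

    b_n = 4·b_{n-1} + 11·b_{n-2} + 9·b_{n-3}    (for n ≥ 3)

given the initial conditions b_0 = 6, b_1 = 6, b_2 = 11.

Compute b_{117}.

12

b_3 = 4·11 + 11·6 + 9·6 = 8
b_4 = 4·8 + 11·11 + 9·6 = 12
b_5 = 4·12 + 11·8 + 9·11 = 1
b_6 = 4·1 + 11·12 + 9·8 = 0
b_7 = 4·0 + 11·1 + 9·12 = 2
b_8 = 4·2 + 11·0 + 9·1 = 4
b_9 = 4·4 + 11·2 + 9·0 = 12
b_10 = 4·12 + 11·4 + 9·2 = 6
b_11 = 4·6 + 11·12 + 9·4 = 10
b_12 = 4·10 + 11·6 + 9·12 = 6
b_13 = 4·6 + 11·10 + 9·6 = 6
b_14 = 4·6 + 11·6 + 9·10 = 11
(b_12, b_13, b_14) = (6, 6, 11) = (b_0, b_1, b_2), so the sequence has period 12.
117 ≡ 9 (mod 12), hence b_117 = b_9 = 12.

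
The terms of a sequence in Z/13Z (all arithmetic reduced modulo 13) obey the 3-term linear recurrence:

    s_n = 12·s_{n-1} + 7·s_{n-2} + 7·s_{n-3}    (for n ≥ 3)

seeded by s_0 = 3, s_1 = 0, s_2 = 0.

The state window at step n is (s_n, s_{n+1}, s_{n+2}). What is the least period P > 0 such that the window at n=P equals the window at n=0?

n=0: window = (3, 0, 0)
n=1: window = (0, 0, 8)
n=2: window = (0, 8, 5)
n=3: window = (8, 5, 12)
n=4: window = (5, 12, 1)
n=5: window = (12, 1, 1)
n=6: window = (1, 1, 12)
n=7: window = (1, 12, 2)
n=8: window = (12, 2, 11)
n=9: window = (2, 11, 9)
n=10: window = (11, 9, 4)
n=11: window = (9, 4, 6)
n=12: window = (4, 6, 7)
n=13: window = (6, 7, 11)
n=14: window = (7, 11, 2)
n=15: window = (11, 2, 7)
n=16: window = (2, 7, 6)
n=17: window = (7, 6, 5)
n=18: window = (6, 5, 8)
n=19: window = (5, 8, 4)
n=20: window = (8, 4, 9)
n=21: window = (4, 9, 10)
n=22: window = (9, 10, 3)
n=23: window = (10, 3, 0)
n=24: window = (3, 0, 0)
window at n=24 equals window at n=0 → period = 24

24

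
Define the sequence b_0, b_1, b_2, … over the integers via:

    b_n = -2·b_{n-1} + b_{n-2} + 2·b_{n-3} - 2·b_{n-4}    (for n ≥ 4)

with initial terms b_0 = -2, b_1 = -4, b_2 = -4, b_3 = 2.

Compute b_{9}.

306

b_4 = -2·2 + 1·-4 + 2·-4 + -2·-2 = -12
b_5 = -2·-12 + 1·2 + 2·-4 + -2·-4 = 26
b_6 = -2·26 + 1·-12 + 2·2 + -2·-4 = -52
b_7 = -2·-52 + 1·26 + 2·-12 + -2·2 = 102
b_8 = -2·102 + 1·-52 + 2·26 + -2·-12 = -180
b_9 = -2·-180 + 1·102 + 2·-52 + -2·26 = 306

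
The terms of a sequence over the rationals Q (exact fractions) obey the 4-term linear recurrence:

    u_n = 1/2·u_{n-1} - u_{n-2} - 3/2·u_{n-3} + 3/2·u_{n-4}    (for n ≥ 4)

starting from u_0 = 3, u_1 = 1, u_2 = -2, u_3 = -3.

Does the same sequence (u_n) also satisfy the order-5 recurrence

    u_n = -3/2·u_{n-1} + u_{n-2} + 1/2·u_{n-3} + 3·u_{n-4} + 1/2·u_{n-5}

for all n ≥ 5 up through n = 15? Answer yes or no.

Terms u_0..u_15: 3, 1, -2, -3, 7/2, 37/4, 21/8, -283/16, -643/32, 1125/64, 7597/128, 4021/256, -55299/512, -135547/1024, 219725/2048, 1522005/4096
n=5: candidate gives -19/4, actual u_5 = 37/4 ✗

no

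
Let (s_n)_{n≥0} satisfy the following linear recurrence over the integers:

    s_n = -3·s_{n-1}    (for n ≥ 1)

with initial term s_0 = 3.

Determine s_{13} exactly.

s_1 = -3·3 = -9
s_2 = -3·-9 = 27
s_3 = -3·27 = -81
s_4 = -3·-81 = 243
s_5 = -3·243 = -729
s_6 = -3·-729 = 2187
s_7 = -3·2187 = -6561
s_8 = -3·-6561 = 19683
s_9 = -3·19683 = -59049
s_10 = -3·-59049 = 177147
s_11 = -3·177147 = -531441
s_12 = -3·-531441 = 1594323
s_13 = -3·1594323 = -4782969

-4782969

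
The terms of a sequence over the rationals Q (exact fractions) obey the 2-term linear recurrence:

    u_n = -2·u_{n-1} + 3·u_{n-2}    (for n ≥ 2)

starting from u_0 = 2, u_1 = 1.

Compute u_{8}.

u_2 = -2·1 + 3·2 = 4
u_3 = -2·4 + 3·1 = -5
u_4 = -2·-5 + 3·4 = 22
u_5 = -2·22 + 3·-5 = -59
u_6 = -2·-59 + 3·22 = 184
u_7 = -2·184 + 3·-59 = -545
u_8 = -2·-545 + 3·184 = 1642

1642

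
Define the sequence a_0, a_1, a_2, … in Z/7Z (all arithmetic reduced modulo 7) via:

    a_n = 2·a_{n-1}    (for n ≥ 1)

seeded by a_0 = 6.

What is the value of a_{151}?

a_1 = 2·6 = 5
a_2 = 2·5 = 3
a_3 = 2·3 = 6
(a_3) = (6) = (a_0), so the sequence has period 3.
151 ≡ 1 (mod 3), hence a_151 = a_1 = 5.

5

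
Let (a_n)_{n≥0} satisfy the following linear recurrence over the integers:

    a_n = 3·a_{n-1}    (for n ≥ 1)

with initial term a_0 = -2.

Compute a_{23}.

a_1 = 3·-2 = -6
a_2 = 3·-6 = -18
a_3 = 3·-18 = -54
a_4 = 3·-54 = -162
a_5 = 3·-162 = -486
a_6 = 3·-486 = -1458
a_7 = 3·-1458 = -4374
a_8 = 3·-4374 = -13122
a_9 = 3·-13122 = -39366
a_10 = 3·-39366 = -118098
a_11 = 3·-118098 = -354294
a_12 = 3·-354294 = -1062882
a_13 = 3·-1062882 = -3188646
a_14 = 3·-3188646 = -9565938
a_15 = 3·-9565938 = -28697814
a_16 = 3·-28697814 = -86093442
a_17 = 3·-86093442 = -258280326
a_18 = 3·-258280326 = -774840978
a_19 = 3·-774840978 = -2324522934
a_20 = 3·-2324522934 = -6973568802
a_21 = 3·-6973568802 = -20920706406
a_22 = 3·-20920706406 = -62762119218
a_23 = 3·-62762119218 = -188286357654

-188286357654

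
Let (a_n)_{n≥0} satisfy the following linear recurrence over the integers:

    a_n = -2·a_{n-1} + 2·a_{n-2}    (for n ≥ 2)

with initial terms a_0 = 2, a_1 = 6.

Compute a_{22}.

-5245968384

a_2 = -2·6 + 2·2 = -8
a_3 = -2·-8 + 2·6 = 28
a_4 = -2·28 + 2·-8 = -72
a_5 = -2·-72 + 2·28 = 200
a_6 = -2·200 + 2·-72 = -544
a_7 = -2·-544 + 2·200 = 1488
a_8 = -2·1488 + 2·-544 = -4064
a_9 = -2·-4064 + 2·1488 = 11104
a_10 = -2·11104 + 2·-4064 = -30336
a_11 = -2·-30336 + 2·11104 = 82880
a_12 = -2·82880 + 2·-30336 = -226432
a_13 = -2·-226432 + 2·82880 = 618624
a_14 = -2·618624 + 2·-226432 = -1690112
a_15 = -2·-1690112 + 2·618624 = 4617472
a_16 = -2·4617472 + 2·-1690112 = -12615168
a_17 = -2·-12615168 + 2·4617472 = 34465280
a_18 = -2·34465280 + 2·-12615168 = -94160896
a_19 = -2·-94160896 + 2·34465280 = 257252352
a_20 = -2·257252352 + 2·-94160896 = -702826496
a_21 = -2·-702826496 + 2·257252352 = 1920157696
a_22 = -2·1920157696 + 2·-702826496 = -5245968384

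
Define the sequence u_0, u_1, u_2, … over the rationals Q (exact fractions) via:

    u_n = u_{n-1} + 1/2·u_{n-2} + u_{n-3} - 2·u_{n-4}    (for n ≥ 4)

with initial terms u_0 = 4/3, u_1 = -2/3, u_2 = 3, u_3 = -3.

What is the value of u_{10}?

-1003/48

u_4 = 1·-3 + 1/2·3 + 1·-2/3 + -2·4/3 = -29/6
u_5 = 1·-29/6 + 1/2·-3 + 1·3 + -2·-2/3 = -2
u_6 = 1·-2 + 1/2·-29/6 + 1·-3 + -2·3 = -161/12
u_7 = 1·-161/12 + 1/2·-2 + 1·-29/6 + -2·-3 = -53/4
u_8 = 1·-53/4 + 1/2·-161/12 + 1·-2 + -2·-29/6 = -295/24
u_9 = 1·-295/24 + 1/2·-53/4 + 1·-161/12 + -2·-2 = -85/3
u_10 = 1·-85/3 + 1/2·-295/24 + 1·-53/4 + -2·-161/12 = -1003/48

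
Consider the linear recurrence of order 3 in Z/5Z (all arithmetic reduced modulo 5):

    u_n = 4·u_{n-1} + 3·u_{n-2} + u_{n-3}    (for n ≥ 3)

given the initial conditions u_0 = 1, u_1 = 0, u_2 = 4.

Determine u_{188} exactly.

0

u_3 = 4·4 + 3·0 + 1·1 = 2
u_4 = 4·2 + 3·4 + 1·0 = 0
u_5 = 4·0 + 3·2 + 1·4 = 0
u_6 = 4·0 + 3·0 + 1·2 = 2
u_7 = 4·2 + 3·0 + 1·0 = 3
u_8 = 4·3 + 3·2 + 1·0 = 3
u_9 = 4·3 + 3·3 + 1·2 = 3
u_10 = 4·3 + 3·3 + 1·3 = 4
u_11 = 4·4 + 3·3 + 1·3 = 3
u_12 = 4·3 + 3·4 + 1·3 = 2
u_13 = 4·2 + 3·3 + 1·4 = 1
u_14 = 4·1 + 3·2 + 1·3 = 3
u_15 = 4·3 + 3·1 + 1·2 = 2
u_16 = 4·2 + 3·3 + 1·1 = 3
u_17 = 4·3 + 3·2 + 1·3 = 1
u_18 = 4·1 + 3·3 + 1·2 = 0
u_19 = 4·0 + 3·1 + 1·3 = 1
u_20 = 4·1 + 3·0 + 1·1 = 0
u_21 = 4·0 + 3·1 + 1·0 = 3
u_22 = 4·3 + 3·0 + 1·1 = 3
u_23 = 4·3 + 3·3 + 1·0 = 1
u_24 = 4·1 + 3·3 + 1·3 = 1
u_25 = 4·1 + 3·1 + 1·3 = 0
u_26 = 4·0 + 3·1 + 1·1 = 4
(u_24, u_25, u_26) = (1, 0, 4) = (u_0, u_1, u_2), so the sequence has period 24.
188 ≡ 20 (mod 24), hence u_188 = u_20 = 0.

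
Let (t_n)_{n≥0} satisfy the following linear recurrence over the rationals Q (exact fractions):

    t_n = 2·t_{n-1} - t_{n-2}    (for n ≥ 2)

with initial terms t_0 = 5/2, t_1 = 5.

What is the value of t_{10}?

55/2

t_2 = 2·5 + -1·5/2 = 15/2
t_3 = 2·15/2 + -1·5 = 10
t_4 = 2·10 + -1·15/2 = 25/2
t_5 = 2·25/2 + -1·10 = 15
t_6 = 2·15 + -1·25/2 = 35/2
t_7 = 2·35/2 + -1·15 = 20
t_8 = 2·20 + -1·35/2 = 45/2
t_9 = 2·45/2 + -1·20 = 25
t_10 = 2·25 + -1·45/2 = 55/2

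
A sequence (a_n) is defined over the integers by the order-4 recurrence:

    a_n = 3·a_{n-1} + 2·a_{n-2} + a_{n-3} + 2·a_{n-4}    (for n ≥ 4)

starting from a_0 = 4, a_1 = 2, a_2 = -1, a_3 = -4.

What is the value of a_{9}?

a_4 = 3·-4 + 2·-1 + 1·2 + 2·4 = -4
a_5 = 3·-4 + 2·-4 + 1·-1 + 2·2 = -17
a_6 = 3·-17 + 2·-4 + 1·-4 + 2·-1 = -65
a_7 = 3·-65 + 2·-17 + 1·-4 + 2·-4 = -241
a_8 = 3·-241 + 2·-65 + 1·-17 + 2·-4 = -878
a_9 = 3·-878 + 2·-241 + 1·-65 + 2·-17 = -3215

-3215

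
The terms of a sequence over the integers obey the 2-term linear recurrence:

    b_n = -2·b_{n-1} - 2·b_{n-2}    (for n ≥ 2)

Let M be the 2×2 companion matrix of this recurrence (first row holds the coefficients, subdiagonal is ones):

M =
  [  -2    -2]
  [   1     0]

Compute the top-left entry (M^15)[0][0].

(M^15)[0][0] is the top entry after applying M 15 times to the unit state (1, 0). Equivalently it is h_{16} for the auxiliary sequence (h_n) obeying the same recurrence with h_1 = 1 and h_i = 0 for 0 ≤ i < 1:
h_2 = -2·1 + -2·0 = -2
h_3 = -2·-2 + -2·1 = 2
h_4 = -2·2 + -2·-2 = 0
h_5 = -2·0 + -2·2 = -4
h_6 = -2·-4 + -2·0 = 8
h_7 = -2·8 + -2·-4 = -8
h_8 = -2·-8 + -2·8 = 0
h_9 = -2·0 + -2·-8 = 16
h_10 = -2·16 + -2·0 = -32
h_11 = -2·-32 + -2·16 = 32
h_12 = -2·32 + -2·-32 = 0
h_13 = -2·0 + -2·32 = -64
h_14 = -2·-64 + -2·0 = 128
h_15 = -2·128 + -2·-64 = -128
h_16 = -2·-128 + -2·128 = 0

0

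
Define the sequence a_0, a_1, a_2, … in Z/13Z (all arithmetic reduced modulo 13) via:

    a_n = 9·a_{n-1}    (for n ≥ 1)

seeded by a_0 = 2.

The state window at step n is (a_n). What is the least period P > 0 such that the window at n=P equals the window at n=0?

n=0: window = (2)
n=1: window = (5)
n=2: window = (6)
n=3: window = (2)
window at n=3 equals window at n=0 → period = 3

3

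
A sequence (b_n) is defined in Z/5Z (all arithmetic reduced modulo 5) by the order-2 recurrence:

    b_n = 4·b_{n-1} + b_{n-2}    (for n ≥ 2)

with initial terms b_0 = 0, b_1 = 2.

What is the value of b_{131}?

3

b_2 = 4·2 + 1·0 = 3
b_3 = 4·3 + 1·2 = 4
b_4 = 4·4 + 1·3 = 4
b_5 = 4·4 + 1·4 = 0
b_6 = 4·0 + 1·4 = 4
b_7 = 4·4 + 1·0 = 1
b_8 = 4·1 + 1·4 = 3
b_9 = 4·3 + 1·1 = 3
b_10 = 4·3 + 1·3 = 0
b_11 = 4·0 + 1·3 = 3
b_12 = 4·3 + 1·0 = 2
b_13 = 4·2 + 1·3 = 1
b_14 = 4·1 + 1·2 = 1
b_15 = 4·1 + 1·1 = 0
b_16 = 4·0 + 1·1 = 1
b_17 = 4·1 + 1·0 = 4
b_18 = 4·4 + 1·1 = 2
b_19 = 4·2 + 1·4 = 2
b_20 = 4·2 + 1·2 = 0
b_21 = 4·0 + 1·2 = 2
(b_20, b_21) = (0, 2) = (b_0, b_1), so the sequence has period 20.
131 ≡ 11 (mod 20), hence b_131 = b_11 = 3.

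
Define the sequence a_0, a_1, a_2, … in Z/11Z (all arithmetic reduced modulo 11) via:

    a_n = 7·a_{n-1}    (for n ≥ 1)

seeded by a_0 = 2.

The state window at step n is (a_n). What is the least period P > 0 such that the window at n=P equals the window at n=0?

10

n=0: window = (2)
n=1: window = (3)
n=2: window = (10)
n=3: window = (4)
n=4: window = (6)
n=5: window = (9)
n=6: window = (8)
n=7: window = (1)
n=8: window = (7)
n=9: window = (5)
n=10: window = (2)
window at n=10 equals window at n=0 → period = 10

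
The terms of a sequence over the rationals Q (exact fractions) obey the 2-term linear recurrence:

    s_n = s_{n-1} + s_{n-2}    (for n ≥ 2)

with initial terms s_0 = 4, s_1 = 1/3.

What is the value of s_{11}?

s_2 = 1·1/3 + 1·4 = 13/3
s_3 = 1·13/3 + 1·1/3 = 14/3
s_4 = 1·14/3 + 1·13/3 = 9
s_5 = 1·9 + 1·14/3 = 41/3
s_6 = 1·41/3 + 1·9 = 68/3
s_7 = 1·68/3 + 1·41/3 = 109/3
s_8 = 1·109/3 + 1·68/3 = 59
s_9 = 1·59 + 1·109/3 = 286/3
s_10 = 1·286/3 + 1·59 = 463/3
s_11 = 1·463/3 + 1·286/3 = 749/3

749/3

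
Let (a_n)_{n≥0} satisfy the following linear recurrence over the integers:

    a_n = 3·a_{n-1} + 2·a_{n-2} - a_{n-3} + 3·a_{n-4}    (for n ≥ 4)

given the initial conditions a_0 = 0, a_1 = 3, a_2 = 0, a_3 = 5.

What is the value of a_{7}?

665

a_4 = 3·5 + 2·0 + -1·3 + 3·0 = 12
a_5 = 3·12 + 2·5 + -1·0 + 3·3 = 55
a_6 = 3·55 + 2·12 + -1·5 + 3·0 = 184
a_7 = 3·184 + 2·55 + -1·12 + 3·5 = 665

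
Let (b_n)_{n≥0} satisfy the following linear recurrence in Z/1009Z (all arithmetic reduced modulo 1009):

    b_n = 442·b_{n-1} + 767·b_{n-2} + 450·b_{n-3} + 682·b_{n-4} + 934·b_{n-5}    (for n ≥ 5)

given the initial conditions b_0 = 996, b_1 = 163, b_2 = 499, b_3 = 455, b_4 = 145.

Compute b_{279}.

970

b_5 = 442·145 + 767·455 + 450·499 + 682·163 + 934·996 = 79
b_6 = 442·79 + 767·145 + 450·455 + 682·499 + 934·163 = 928
b_7 = 442·928 + 767·79 + 450·145 + 682·455 + 934·499 = 695
b_8 = 442·695 + 767·928 + 450·79 + 682·145 + 934·455 = 300
b_9 = 442·300 + 767·695 + 450·928 + 682·79 + 934·145 = 224
b_10 = 442·224 + 767·300 + 450·695 + 682·928 + 934·79 = 516
Continuing the recurrence:
  b_11 = 900;  b_12 = 514;  b_13 = 544;  b_14 = 540;  b_15 = 287;  b_16 = 351
  b_17 = 251;  b_18 = 328;  b_19 = 881;  b_20 = 118;  b_21 = 241;  b_22 = 230
  b_23 = 686;  b_24 = 100;  b_25 = 985;  b_26 = 1005;  b_27 = 187;  b_28 = 780
  b_29 = 399;  b_30 = 190;  b_31 = 98;  b_32 = 629;  b_33 = 488;  b_34 = 388
  b_35 = 571;  b_36 = 586;  b_37 = 896;  b_38 = 598;  b_39 = 521;  b_40 = 51
  b_41 = 148;  b_42 = 562;  b_43 = 141;  b_44 = 733;  b_45 = 169;  b_46 = 985
  b_47 = 395;  b_48 = 128;  b_49 = 379;  b_50 = 711;  b_51 = 420;  b_52 = 648
  b_53 = 890;  b_54 = 175;  b_55 = 238;  b_56 = 997;  b_57 = 109;  b_58 = 910
  b_59 = 1007;  b_60 = 685;  b_61 = 972;  b_62 = 596;  b_63 = 468;  b_64 = 722
  b_65 = 922;  b_66 = 42;  b_67 = 297;  b_68 = 458;  b_69 = 663;  b_70 = 906
  b_71 = 759;  b_72 = 375;  b_73 = 388;  b_74 = 634;  b_75 = 597;  b_76 = 560
  b_77 = 266;  b_78 = 158;  b_79 = 569;  b_80 = 131;  b_81 = 555;  b_82 = 496
  b_83 = 445;  b_84 = 754;  b_85 = 173;  b_86 = 412;  b_87 = 177;  b_88 = 445
  b_89 = 119;  b_90 = 966;  b_91 = 100;  b_92 = 825;  b_93 = 598;  b_94 = 785
  b_95 = 178;  b_96 = 602;  b_97 = 1002;  b_98 = 80;  b_99 = 172;  b_100 = 714
  b_101 = 727;  b_102 = 529;  b_103 = 114;  b_104 = 115;  b_105 = 283;  b_106 = 759
  b_107 = 638;  b_108 = 920;  b_109 = 236;  b_110 = 254;  b_111 = 796;  b_112 = 451
  b_113 = 63;  b_114 = 580;  b_115 = 255;  b_116 = 368;  b_117 = 784;  b_118 = 253
  b_119 = 164;  b_120 = 603;  b_121 = 216;  b_122 = 877;  b_123 = 348;  b_124 = 831
  b_125 = 875;  b_126 = 927;  b_127 = 871;  b_128 = 275;  b_129 = 657;  b_130 = 844
  b_131 = 615;  b_132 = 128;  b_133 = 623;  b_134 = 131;  b_135 = 4;  b_136 = 995
  b_137 = 922;  b_138 = 270;  b_139 = 872;  b_140 = 674;  b_141 = 768;  b_142 = 645
  b_143 = 276;  b_144 = 479;  b_145 = 302;  b_146 = 385;  b_147 = 461;  b_148 = 547
  b_149 = 280;  b_150 = 850;  b_151 = 129;  b_152 = 989;  b_153 = 994;  b_154 = 479
  b_155 = 524;  b_156 = 869;  b_157 = 979;  b_158 = 12;  b_159 = 595;  b_160 = 816
  b_161 = 232;  b_162 = 627;  b_163 = 224;  b_164 = 539;  b_165 = 182;  b_166 = 916
  b_167 = 803;  b_168 = 912;  b_169 = 395;  b_170 = 36;  b_171 = 450;  b_172 = 408
  b_173 = 52;  b_174 = 595;  b_175 = 627;  b_176 = 477;  b_177 = 762;  b_178 = 337
  b_179 = 176;  b_180 = 928;  b_181 = 197;  b_182 = 365;  b_183 = 433;  b_184 = 166
  b_185 = 835;  b_186 = 144;  b_187 = 391;  b_188 = 160;  b_189 = 590;  b_190 = 732
  b_191 = 90;  b_192 = 77;  b_193 = 509;  b_194 = 563;  b_195 = 313;  b_196 = 448
  b_197 = 593;  b_198 = 625;  b_199 = 76;  b_200 = 410;  b_201 = 641;  b_202 = 731
  b_203 = 251;  b_204 = 991;  b_205 = 724;  b_206 = 870;  b_207 = 763;  b_208 = 652
  b_209 = 327;  b_210 = 391;  b_211 = 698;  b_212 = 814;  b_213 = 112;  b_214 = 108
  b_215 = 209;  b_216 = 923;  b_217 = 569;  b_218 = 773;  b_219 = 33;  b_220 = 162
  b_221 = 794;  b_222 = 878;  b_223 = 280;  b_224 = 236;  b_225 = 442;  b_226 = 334
  b_227 = 553;  b_228 = 977;  b_229 = 527;  b_230 = 64;  b_231 = 326;  b_232 = 764
  b_233 = 623;  b_234 = 150;  b_235 = 618;  b_236 = 768;  b_237 = 415;  b_238 = 297
  b_239 = 659;  b_240 = 705;  b_241 = 658;  b_242 = 967;  b_243 = 564;  b_244 = 135
  b_245 = 490;  b_246 = 512;  b_247 = 313;  b_248 = 174;  b_249 = 667;  b_250 = 699
  b_251 = 337;  b_252 = 800;  b_253 = 269;  b_254 = 150;  b_255 = 814;  b_256 = 259
  b_257 = 485;  b_258 = 771;  b_259 = 985;  b_260 = 433;  b_261 = 866;  b_262 = 892
  b_263 = 631;  b_264 = 157;  b_265 = 417;  b_266 = 988;  b_267 = 7;  b_268 = 298
  b_269 = 690;  b_270 = 725;  b_271 = 300;  b_272 = 167;  b_273 = 782;  b_274 = 55
  b_275 = 910;  b_276 = 788;  b_277 = 622
b_278 = 442·622 + 767·788 + 450·910 + 682·55 + 934·782 = 376
b_279 = 442·376 + 767·622 + 450·788 + 682·910 + 934·55 = 970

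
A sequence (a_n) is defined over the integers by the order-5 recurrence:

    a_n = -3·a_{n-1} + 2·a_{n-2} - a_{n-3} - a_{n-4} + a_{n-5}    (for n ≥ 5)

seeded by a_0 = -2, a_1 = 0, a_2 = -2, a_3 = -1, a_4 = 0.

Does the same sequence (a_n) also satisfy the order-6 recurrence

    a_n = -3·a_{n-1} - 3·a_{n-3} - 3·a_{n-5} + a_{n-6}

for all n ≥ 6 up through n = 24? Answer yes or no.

Terms a_0..a_24: -2, 0, -2, -1, 0, -2, 9, -32, 115, -416, 1499, -5403, 19476, -70202, 253046, -912116, 3287763, -11850889, 42717061, -153975562, 555011818, -2000564987, 7211126209, -25992827796, 93692313413
n=6: candidate gives 7, actual a_6 = 9 ✗

no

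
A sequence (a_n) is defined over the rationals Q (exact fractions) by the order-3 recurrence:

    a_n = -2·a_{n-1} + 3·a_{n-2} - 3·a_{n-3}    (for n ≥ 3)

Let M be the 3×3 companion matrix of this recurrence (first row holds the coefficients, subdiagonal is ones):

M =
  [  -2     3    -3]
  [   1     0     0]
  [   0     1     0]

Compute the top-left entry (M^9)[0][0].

(M^9)[0][0] is the top entry after applying M 9 times to the unit state (1, 0, 0). Equivalently it is h_{11} for the auxiliary sequence (h_n) obeying the same recurrence with h_2 = 1 and h_i = 0 for 0 ≤ i < 2:
h_3 = -2·1 + 3·0 + -3·0 = -2
h_4 = -2·-2 + 3·1 + -3·0 = 7
h_5 = -2·7 + 3·-2 + -3·1 = -23
h_6 = -2·-23 + 3·7 + -3·-2 = 73
h_7 = -2·73 + 3·-23 + -3·7 = -236
h_8 = -2·-236 + 3·73 + -3·-23 = 760
h_9 = -2·760 + 3·-236 + -3·73 = -2447
h_10 = -2·-2447 + 3·760 + -3·-236 = 7882
h_11 = -2·7882 + 3·-2447 + -3·760 = -25385

-25385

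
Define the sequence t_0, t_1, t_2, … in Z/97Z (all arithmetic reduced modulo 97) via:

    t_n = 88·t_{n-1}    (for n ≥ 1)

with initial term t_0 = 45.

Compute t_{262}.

76

t_1 = 88·45 = 80
t_2 = 88·80 = 56
t_3 = 88·56 = 78
t_4 = 88·78 = 74
t_5 = 88·74 = 13
t_6 = 88·13 = 77
t_7 = 88·77 = 83
t_8 = 88·83 = 29
t_9 = 88·29 = 30
t_10 = 88·30 = 21
t_11 = 88·21 = 5
t_12 = 88·5 = 52
t_13 = 88·52 = 17
t_14 = 88·17 = 41
t_15 = 88·41 = 19
t_16 = 88·19 = 23
t_17 = 88·23 = 84
t_18 = 88·84 = 20
t_19 = 88·20 = 14
t_20 = 88·14 = 68
t_21 = 88·68 = 67
t_22 = 88·67 = 76
t_23 = 88·76 = 92
t_24 = 88·92 = 45
(t_24) = (45) = (t_0), so the sequence has period 24.
262 ≡ 22 (mod 24), hence t_262 = t_22 = 76.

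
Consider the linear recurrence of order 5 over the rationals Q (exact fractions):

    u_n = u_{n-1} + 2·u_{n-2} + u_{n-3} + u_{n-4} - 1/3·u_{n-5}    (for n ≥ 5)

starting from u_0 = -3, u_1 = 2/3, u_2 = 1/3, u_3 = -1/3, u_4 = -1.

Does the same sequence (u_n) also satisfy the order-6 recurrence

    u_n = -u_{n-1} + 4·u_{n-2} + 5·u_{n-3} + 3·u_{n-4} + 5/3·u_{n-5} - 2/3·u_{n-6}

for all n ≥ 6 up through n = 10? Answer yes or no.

yes

Terms u_0..u_10: -3, 2/3, 1/3, -1/3, -1, 1/3, -17/9, -8/3, -7, -122/9, -290/9
n=6: candidate gives -17/9, actual u_6 = -17/9 ✓
n=7: candidate gives -8/3, actual u_7 = -8/3 ✓
n=8: candidate gives -7, actual u_8 = -7 ✓
n=9: candidate gives -122/9, actual u_9 = -122/9 ✓
n=10: candidate gives -290/9, actual u_10 = -290/9 ✓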